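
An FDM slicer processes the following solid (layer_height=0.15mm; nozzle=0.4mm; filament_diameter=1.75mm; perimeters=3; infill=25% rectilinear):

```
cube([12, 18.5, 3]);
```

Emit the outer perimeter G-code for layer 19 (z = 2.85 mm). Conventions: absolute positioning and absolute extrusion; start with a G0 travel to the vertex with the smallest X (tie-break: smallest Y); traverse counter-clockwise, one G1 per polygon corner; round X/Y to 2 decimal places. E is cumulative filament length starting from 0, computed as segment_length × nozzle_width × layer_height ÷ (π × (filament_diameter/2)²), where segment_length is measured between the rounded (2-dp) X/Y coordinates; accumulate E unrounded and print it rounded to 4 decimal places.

G0 X0.00 Y0.00 Z2.85
G1 X12.00 Y0.00 E0.2993
G1 X12.00 Y18.50 E0.7608
G1 X0.00 Y18.50 E1.0602
G1 X0.00 Y0.00 E1.5217

At z = 2.85 mm: the 12×18.5 cube contributes its full rectangle. The outline is a single polygon with 4 vertices. Extrusion per mm of travel: 0.4 × 0.15 / (π × 0.875²) = 0.024945. Accumulating E over each segment gives final E = 1.5217.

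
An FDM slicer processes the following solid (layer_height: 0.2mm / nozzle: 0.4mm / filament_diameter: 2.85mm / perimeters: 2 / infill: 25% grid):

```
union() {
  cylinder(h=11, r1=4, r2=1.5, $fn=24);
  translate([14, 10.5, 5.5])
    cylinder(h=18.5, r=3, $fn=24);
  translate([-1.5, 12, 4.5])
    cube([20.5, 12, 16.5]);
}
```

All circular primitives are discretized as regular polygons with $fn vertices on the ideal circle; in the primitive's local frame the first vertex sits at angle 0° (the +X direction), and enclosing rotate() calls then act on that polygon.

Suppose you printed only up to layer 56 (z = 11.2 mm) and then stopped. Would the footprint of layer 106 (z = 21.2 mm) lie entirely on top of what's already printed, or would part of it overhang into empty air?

entirely on top

Compare the two slices. At z = 11.2: the cone is not intersected at this z (z outside [0, 11]); the r=3 cylinder at (14, 10.5) gives a regular 24-gon of circumradius 3 (constant along its height) (area = (24/2)·3.000²·sin(360°/24) = 27.95 mm²); the cube at (-1.5, 12) is present — its section is the full 20.5×12 rectangle (area 246.00 mm²); Combining (union): the regions partially overlap — summed areas 273.95 mm² minus the doubly-counted overlap 5.42 mm² gives 268.53 mm² — area = 268.53 mm². At z = 21.2: the cone does not reach this height (z outside [0, 11]); the r=3 cylinder at (14, 10.5) gives a regular 24-gon of circumradius 3 (constant along its height) (area = (24/2)·3.000²·sin(360°/24) = 27.95 mm²); the cube at (-1.5, 12) is not intersected at this z (z outside [4.5, 21]); Merging all regions: only the r=3 cylinder at (14, 10.5) is present, so the union is just that shape — area = 27.95 mm². Checking containment: the cross-section at z = 21.2 is a subset of the cross-section at z = 11.2.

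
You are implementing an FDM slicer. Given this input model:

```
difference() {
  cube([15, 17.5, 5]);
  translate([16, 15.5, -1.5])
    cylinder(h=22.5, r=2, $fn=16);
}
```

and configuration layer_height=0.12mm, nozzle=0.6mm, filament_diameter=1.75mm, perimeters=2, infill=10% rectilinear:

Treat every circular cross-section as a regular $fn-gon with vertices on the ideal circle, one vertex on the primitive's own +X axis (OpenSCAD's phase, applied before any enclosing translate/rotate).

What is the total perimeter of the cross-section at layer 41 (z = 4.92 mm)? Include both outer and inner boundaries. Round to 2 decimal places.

65.74 mm

At z = 4.92 mm: the 15×17.5 cube contributes its full rectangle (perimeter 65.00 mm); the cylinder at (16, 15.5): section is a regular 16-gon, circumradius r=2 (perimeter = 2·16·2.000·sin(180°/16) = 12.49 mm); Subtracting the remaining from the first: starting from the 15×17.5 cube, the r=2 cylinder at (16, 15.5) partially overlaps it — only the 2.35 mm² overlap (of its 12.25 mm²) is removed, clipping the outline — boundary = 65.74 mm. Overall, the cross-section is a single solid region. Total boundary length (outer) = 65.74 mm.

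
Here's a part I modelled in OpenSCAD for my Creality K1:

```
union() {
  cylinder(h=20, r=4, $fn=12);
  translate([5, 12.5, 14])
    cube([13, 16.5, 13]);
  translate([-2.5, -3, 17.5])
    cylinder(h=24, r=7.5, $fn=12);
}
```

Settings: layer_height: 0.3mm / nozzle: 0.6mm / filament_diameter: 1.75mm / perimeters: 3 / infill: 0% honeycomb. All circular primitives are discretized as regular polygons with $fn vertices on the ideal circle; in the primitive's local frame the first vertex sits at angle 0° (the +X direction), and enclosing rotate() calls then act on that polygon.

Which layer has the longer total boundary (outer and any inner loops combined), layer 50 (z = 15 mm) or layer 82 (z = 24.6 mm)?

Layer 50 (z = 15): the r=4 cylinder contributes a regular 12-gon of circumradius 4 (perimeter = 2·12·4.000·sin(180°/12) = 24.85 mm); the cube at (5, 12.5) (footprint 13×16.5) is included at this height (perimeter 59.00 mm); the cylinder at (-2.5, -3) does not reach this height (z outside [17.5, 41.5]); Combining (union): the 2 present regions are separate (no shared area or edge), so areas and boundary lengths simply add and each stays a separate island — boundary = 83.85 mm. So its perimeter = 83.85 mm. Layer 82 (z = 24.6): the cylinder is not intersected at this z (z outside [0, 20]); the cube at (5, 12.5) (footprint 13×16.5) is included at this height (perimeter 59.00 mm); the cylinder at (-2.5, -3): section is a regular 12-gon, circumradius r=7.5 (perimeter = 2·12·7.500·sin(180°/12) = 46.59 mm); Merging all regions: the 2 present regions are separate (no shared area or edge), so areas and boundary lengths simply add and each stays a separate island — boundary = 105.59 mm. So its perimeter = 105.59 mm. Layer 82 is larger (105.59 vs 83.85 mm).

layer 82 (z = 24.6 mm)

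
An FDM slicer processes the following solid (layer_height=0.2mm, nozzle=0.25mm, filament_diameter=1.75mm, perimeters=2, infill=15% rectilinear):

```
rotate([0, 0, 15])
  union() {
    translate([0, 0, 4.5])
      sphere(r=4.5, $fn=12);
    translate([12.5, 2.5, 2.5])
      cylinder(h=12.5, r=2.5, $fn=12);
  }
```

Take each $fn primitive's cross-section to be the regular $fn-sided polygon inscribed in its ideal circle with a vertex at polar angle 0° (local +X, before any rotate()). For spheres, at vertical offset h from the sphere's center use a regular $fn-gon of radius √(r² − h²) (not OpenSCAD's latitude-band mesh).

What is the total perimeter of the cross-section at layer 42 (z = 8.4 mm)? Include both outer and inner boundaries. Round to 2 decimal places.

At z = 8.4 mm: the r=4.5 sphere contributes a regular 12-gon of circumradius √(4.5²−3.9²) = 2.245 (perimeter = 2·12·2.245·sin(180°/12) = 13.95 mm); the cylinder at (12.5, 2.5): section is a regular 12-gon, circumradius r=2.5 (perimeter = 2·12·2.500·sin(180°/12) = 15.53 mm); Merging all regions: the 2 present regions are separate (no shared area or edge), so areas and boundary lengths simply add and each stays a separate island — boundary = 29.47 mm; (whole slice rotated 15° about Z — lengths, areas and connectivity unchanged). Overall, the cross-section has 2 separate islands. Total boundary length (outer) = 29.47 mm.

29.47 mm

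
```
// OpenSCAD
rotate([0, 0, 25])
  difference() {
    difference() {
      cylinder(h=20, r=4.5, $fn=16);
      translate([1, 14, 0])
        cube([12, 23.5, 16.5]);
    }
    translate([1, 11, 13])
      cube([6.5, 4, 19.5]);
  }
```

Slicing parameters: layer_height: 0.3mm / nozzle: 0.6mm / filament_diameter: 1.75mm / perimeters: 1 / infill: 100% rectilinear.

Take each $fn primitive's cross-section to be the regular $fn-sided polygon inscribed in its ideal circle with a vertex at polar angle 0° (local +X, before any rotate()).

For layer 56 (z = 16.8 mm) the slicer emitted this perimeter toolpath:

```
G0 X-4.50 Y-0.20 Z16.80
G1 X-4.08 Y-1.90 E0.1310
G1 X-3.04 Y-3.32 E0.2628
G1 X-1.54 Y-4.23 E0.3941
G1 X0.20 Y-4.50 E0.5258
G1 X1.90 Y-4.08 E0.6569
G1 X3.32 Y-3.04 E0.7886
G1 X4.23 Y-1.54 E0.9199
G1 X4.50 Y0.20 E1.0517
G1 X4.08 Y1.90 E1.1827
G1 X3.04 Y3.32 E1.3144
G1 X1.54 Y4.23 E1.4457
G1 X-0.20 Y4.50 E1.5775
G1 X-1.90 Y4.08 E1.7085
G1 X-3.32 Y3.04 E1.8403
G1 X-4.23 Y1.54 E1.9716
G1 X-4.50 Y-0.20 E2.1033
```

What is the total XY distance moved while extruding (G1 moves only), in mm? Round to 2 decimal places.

Sum the Euclidean lengths of each G1 segment: total = 28.11 mm.

28.11 mm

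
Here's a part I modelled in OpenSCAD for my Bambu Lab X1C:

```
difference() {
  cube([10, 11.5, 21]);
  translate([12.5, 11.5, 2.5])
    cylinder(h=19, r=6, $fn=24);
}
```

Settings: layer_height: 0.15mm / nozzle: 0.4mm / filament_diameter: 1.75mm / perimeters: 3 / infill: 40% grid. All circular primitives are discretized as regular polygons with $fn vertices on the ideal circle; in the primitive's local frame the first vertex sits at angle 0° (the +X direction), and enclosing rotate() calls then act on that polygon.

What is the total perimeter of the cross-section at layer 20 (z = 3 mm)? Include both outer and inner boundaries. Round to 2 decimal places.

At z = 3 mm: the cube is present — its section is the full 10×11.5 rectangle (perimeter 43.00 mm); the cylinder at (12.5, 11.5): section is a regular 24-gon, circumradius r=6 (perimeter = 2·24·6.000·sin(180°/24) = 37.59 mm); Taking the first minus the rest: starting from the 10×11.5 cube, the r=6 cylinder at (12.5, 11.5) partially overlaps it — only the 13.49 mm² overlap (of its 111.81 mm²) is removed, clipping the outline — boundary = 40.90 mm. Overall, the cross-section is a single solid region. Total boundary length (outer) = 40.90 mm.

40.90 mm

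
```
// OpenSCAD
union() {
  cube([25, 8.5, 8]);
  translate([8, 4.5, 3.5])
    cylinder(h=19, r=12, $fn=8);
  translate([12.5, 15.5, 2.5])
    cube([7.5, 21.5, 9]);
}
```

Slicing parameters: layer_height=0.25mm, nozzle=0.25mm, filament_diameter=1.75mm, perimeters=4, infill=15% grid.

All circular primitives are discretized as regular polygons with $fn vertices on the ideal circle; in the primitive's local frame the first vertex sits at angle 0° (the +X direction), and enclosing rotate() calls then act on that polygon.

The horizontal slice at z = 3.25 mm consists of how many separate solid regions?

2

At z = 3.25 mm: the 25×8.5 cube contributes its full rectangle; the cylinder at (8, 4.5) is absent (z outside [3.5, 22.5]); the cube at (12.5, 15.5) (footprint 7.5×21.5) is included at this height; Taking the union: the 2 present regions are separate (no shared area or edge), so areas and boundary lengths simply add and each stays a separate island — 2 connected regions. The result has 2 disconnected regions.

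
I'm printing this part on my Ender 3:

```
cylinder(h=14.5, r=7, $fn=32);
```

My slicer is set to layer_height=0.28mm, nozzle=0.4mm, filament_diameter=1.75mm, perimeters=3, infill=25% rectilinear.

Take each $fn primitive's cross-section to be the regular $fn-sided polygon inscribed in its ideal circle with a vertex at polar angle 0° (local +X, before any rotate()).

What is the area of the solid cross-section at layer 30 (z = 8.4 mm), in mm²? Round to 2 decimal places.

At z = 8.4 mm: the cylinder: section is a regular 32-gon, circumradius r=7 (area = (32/2)·7.000²·sin(360°/32) = 152.95 mm²). Overall, the cross-section is a single solid region. Net area = 152.95 mm².

152.95 mm²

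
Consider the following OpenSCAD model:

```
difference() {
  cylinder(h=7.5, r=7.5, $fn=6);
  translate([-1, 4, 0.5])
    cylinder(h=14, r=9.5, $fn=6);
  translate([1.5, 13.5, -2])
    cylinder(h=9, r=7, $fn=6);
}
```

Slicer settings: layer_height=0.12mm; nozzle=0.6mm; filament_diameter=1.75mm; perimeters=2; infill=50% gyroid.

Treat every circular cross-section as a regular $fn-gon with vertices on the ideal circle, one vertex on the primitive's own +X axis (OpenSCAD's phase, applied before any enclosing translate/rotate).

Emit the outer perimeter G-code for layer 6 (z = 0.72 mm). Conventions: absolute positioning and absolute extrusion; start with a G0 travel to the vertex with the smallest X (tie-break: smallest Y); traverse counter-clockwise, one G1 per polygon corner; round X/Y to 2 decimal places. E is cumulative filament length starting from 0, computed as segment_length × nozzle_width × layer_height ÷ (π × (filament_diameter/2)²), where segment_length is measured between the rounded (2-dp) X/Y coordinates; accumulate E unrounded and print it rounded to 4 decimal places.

G0 X-5.06 Y-4.23 Z0.72
G1 X-3.75 Y-6.50 E0.0785
G1 X3.75 Y-6.50 E0.3030
G1 X7.50 Y0.00 E0.5276
G1 X6.85 Y1.13 E0.5666
G1 X3.75 Y-4.23 E0.7520
G1 X-5.06 Y-4.23 E1.0157

At z = 0.72 mm: the r=7.5 cylinder gives a regular 6-gon of circumradius 7.5 (constant along its height); the r=9.5 cylinder at (-1, 4) gives a regular 6-gon of circumradius 9.5 (constant along its height); the r=7 cylinder at (1.5, 13.5) contributes a regular 6-gon of circumradius 7; Taking the first minus the rest: starting from the r=7.5 cylinder, the r=9.5 cylinder at (-1, 4) partially overlaps it — only the 119.88 mm² overlap (of its 234.48 mm²) is removed, clipping the outline; the r=7 cylinder at (1.5, 13.5) misses the remaining region (no effect) — 1 connected region. The outline is a single polygon with 6 vertices. Extrusion per mm of travel: 0.6 × 0.12 / (π × 0.875²) = 0.029934. Accumulating E over each segment gives final E = 1.0157.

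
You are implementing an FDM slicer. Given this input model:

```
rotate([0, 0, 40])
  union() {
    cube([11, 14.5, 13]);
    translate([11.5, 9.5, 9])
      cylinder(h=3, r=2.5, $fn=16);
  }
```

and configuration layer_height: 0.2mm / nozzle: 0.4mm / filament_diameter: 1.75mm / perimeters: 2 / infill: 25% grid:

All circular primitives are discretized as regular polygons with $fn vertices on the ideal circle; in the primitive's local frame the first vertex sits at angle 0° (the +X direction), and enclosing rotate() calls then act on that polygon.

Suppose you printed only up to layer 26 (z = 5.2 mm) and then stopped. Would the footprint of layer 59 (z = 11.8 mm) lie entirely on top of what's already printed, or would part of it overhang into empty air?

part overhangs

Compare the two slices. At z = 5.2: the 11×14.5 cube contributes its full rectangle (area 159.50 mm²); the cylinder at (11.5, 9.5) does not reach this height (z outside [9, 12]); Taking the union: only the 11×14.5 cube is present, so the union is just that shape — area = 159.50 mm²; (whole slice rotated 40° about Z — lengths, areas and connectivity unchanged). At z = 11.8: the 11×14.5 cube contributes its full rectangle (area 159.50 mm²); the r=2.5 cylinder at (11.5, 9.5) contributes a regular 16-gon of circumradius 2.5 (area = (16/2)·2.500²·sin(360°/16) = 19.13 mm²); Merging all regions: the regions partially overlap — summed areas 178.63 mm² minus the doubly-counted overlap 7.12 mm² gives 171.52 mm² — area = 171.52 mm²; (rotated 40° about Z; rotation is an isometry so areas/perimeters/island counts are preserved). Checking containment: at z = 11.8 the cross-section extends beyond the z = 5.2 cross-section by about 12.02 mm².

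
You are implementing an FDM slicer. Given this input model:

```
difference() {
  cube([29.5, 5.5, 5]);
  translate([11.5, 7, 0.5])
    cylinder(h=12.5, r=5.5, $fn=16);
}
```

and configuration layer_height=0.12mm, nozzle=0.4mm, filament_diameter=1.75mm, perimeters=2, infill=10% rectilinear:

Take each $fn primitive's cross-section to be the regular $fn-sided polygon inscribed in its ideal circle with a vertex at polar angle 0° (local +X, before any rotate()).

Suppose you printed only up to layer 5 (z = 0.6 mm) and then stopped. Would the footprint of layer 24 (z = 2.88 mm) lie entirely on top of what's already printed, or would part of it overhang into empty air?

entirely on top

Compare the two slices. At z = 0.6: the cube is present — its section is the full 29.5×5.5 rectangle (area 162.25 mm²); the r=5.5 cylinder at (11.5, 7) gives a regular 16-gon of circumradius 5.5 (constant along its height) (area = (16/2)·5.500²·sin(360°/16) = 92.61 mm²); Subtracting the remaining from the first: starting from the 29.5×5.5 cube (162.25 mm²), the r=5.5 cylinder at (11.5, 7) partially overlaps it — only the 30.25 mm² overlap (of its 92.61 mm²) is removed, clipping the outline — area = 132.00 mm². At z = 2.88: the cube (footprint 29.5×5.5) is included at this height (area 162.25 mm²); the cylinder at (11.5, 7): section is a regular 16-gon, circumradius r=5.5 (area = (16/2)·5.500²·sin(360°/16) = 92.61 mm²); After the difference (first − rest): starting from the 29.5×5.5 cube (162.25 mm²), the r=5.5 cylinder at (11.5, 7) partially overlaps it — only the 30.25 mm² overlap (of its 92.61 mm²) is removed, clipping the outline — area = 132.00 mm². Checking containment: the cross-section at z = 2.88 is a subset of the cross-section at z = 0.6.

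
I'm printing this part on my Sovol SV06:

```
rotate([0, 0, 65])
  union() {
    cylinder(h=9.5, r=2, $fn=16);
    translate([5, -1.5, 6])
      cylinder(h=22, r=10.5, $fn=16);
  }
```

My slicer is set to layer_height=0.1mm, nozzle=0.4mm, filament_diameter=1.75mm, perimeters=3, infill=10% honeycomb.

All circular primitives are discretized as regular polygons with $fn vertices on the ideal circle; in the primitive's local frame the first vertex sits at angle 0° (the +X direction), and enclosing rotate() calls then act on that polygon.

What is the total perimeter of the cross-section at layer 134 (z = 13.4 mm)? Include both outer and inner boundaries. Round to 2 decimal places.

At z = 13.4 mm: the cylinder is absent (z outside [0, 9.5]); the r=10.5 cylinder at (5, -1.5) contributes a regular 16-gon of circumradius 10.5 (perimeter = 2·16·10.500·sin(180°/16) = 65.55 mm); Taking the union: only the r=10.5 cylinder at (5, -1.5) is present, so the union is just that shape — boundary = 65.55 mm; (rotated 65° about Z; rotation is an isometry so areas/perimeters/island counts are preserved). Overall, the cross-section is a single solid region. Total boundary length (outer) = 65.55 mm.

65.55 mm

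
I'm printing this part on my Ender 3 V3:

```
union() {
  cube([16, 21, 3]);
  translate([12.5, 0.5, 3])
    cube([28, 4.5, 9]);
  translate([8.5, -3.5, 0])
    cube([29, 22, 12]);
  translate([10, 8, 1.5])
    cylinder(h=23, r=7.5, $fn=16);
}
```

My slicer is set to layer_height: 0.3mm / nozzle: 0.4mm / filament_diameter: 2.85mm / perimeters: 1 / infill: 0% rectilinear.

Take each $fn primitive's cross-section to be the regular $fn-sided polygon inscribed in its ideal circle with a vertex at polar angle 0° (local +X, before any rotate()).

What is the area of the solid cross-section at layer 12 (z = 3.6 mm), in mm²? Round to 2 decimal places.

At z = 3.6 mm: the cube is absent (z outside [0, 3]); the 28×4.5 cube at (12.5, 0.5) contributes its full rectangle (area 126.00 mm²); the cube at (8.5, -3.5) (footprint 29×22) is included at this height (area 638.00 mm²); the r=7.5 cylinder at (10, 8) gives a regular 16-gon of circumradius 7.5 (constant along its height) (area = (16/2)·7.500²·sin(360°/16) = 172.21 mm²); Merging all regions: the regions partially overlap — summed areas 936.21 mm² minus the doubly-counted overlap 220.66 mm² gives 715.55 mm² — area = 715.55 mm². Overall, the cross-section is a single solid region. Net area = 715.55 mm².

715.55 mm²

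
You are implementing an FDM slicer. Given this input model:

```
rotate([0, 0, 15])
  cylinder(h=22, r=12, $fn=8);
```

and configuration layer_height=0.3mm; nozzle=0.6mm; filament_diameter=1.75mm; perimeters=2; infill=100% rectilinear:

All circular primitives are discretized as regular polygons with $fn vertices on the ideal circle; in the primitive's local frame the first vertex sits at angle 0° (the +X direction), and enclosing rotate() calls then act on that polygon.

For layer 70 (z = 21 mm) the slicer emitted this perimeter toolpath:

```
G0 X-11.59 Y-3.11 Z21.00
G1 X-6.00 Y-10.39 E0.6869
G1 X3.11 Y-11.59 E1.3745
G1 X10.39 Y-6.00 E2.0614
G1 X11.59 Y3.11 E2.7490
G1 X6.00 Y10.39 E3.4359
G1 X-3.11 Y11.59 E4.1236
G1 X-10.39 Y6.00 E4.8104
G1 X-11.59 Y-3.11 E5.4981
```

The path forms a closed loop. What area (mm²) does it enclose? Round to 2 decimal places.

Apply the shoelace formula to the sequence of (X, Y) vertices; enclosed area = 407.23 mm².

407.23 mm²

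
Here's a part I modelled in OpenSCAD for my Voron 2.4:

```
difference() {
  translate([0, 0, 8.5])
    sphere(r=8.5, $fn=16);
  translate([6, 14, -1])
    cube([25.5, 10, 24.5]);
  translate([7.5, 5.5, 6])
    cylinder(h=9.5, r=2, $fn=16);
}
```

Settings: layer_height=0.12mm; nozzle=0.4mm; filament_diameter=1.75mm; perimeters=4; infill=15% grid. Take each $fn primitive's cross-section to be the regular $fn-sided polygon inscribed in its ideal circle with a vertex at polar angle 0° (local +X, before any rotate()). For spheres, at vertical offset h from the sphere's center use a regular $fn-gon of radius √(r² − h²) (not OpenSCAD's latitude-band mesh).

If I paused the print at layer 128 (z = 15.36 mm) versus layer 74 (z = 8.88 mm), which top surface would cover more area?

layer 74 (z = 8.88 mm)

Layer 128 (z = 15.36): the sphere: section is a regular 16-gon, circumradius = √(r²−h²) = √(8.5²−6.86²) = 5.019 (area = (16/2)·5.019²·sin(360°/16) = 77.12 mm²); the cube at (6, 14) (footprint 25.5×10) is included at this height (area 255.00 mm²); the cylinder at (7.5, 5.5): section is a regular 16-gon, circumradius r=2 (area = (16/2)·2.000²·sin(360°/16) = 12.25 mm²); Subtracting the remaining from the first: starting from the r=8.5 sphere (77.12 mm²), the 25.5×10 cube at (6, 14) misses the remaining region (no effect); the r=2 cylinder at (7.5, 5.5) misses the remaining region (no effect) — area = 77.12 mm². So its area = 77.12 mm². Layer 74 (z = 8.88): the sphere: section is a regular 16-gon, circumradius = √(r²−h²) = √(8.5²−0.38²) = 8.492 (area = (16/2)·8.492²·sin(360°/16) = 220.75 mm²); the 25.5×10 cube at (6, 14) contributes its full rectangle (area 255.00 mm²); the r=2 cylinder at (7.5, 5.5) gives a regular 16-gon of circumradius 2 (constant along its height) (area = (16/2)·2.000²·sin(360°/16) = 12.25 mm²); Taking the first minus the rest: starting from the r=8.5 sphere (220.75 mm²), the 25.5×10 cube at (6, 14) misses the remaining region (no effect); the r=2 cylinder at (7.5, 5.5) partially overlaps it — only the 2.44 mm² overlap (of its 12.25 mm²) is removed, clipping the outline — area = 218.31 mm². So its area = 218.31 mm². Layer 74 is larger (218.31 vs 77.12 mm²).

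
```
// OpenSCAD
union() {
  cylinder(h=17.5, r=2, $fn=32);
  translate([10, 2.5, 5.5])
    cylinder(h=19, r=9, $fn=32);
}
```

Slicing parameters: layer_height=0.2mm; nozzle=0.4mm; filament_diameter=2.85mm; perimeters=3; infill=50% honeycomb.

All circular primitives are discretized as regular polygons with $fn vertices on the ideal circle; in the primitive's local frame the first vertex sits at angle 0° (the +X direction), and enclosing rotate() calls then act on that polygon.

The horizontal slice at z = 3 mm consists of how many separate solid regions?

1

At z = 3 mm: the r=2 cylinder contributes a regular 32-gon of circumradius 2; the cylinder at (10, 2.5) is not intersected at this z (z outside [5.5, 24.5]); Merging all regions: only the r=2 cylinder is present, so the union is just that shape — 1 connected region. The result has 1 disconnected region.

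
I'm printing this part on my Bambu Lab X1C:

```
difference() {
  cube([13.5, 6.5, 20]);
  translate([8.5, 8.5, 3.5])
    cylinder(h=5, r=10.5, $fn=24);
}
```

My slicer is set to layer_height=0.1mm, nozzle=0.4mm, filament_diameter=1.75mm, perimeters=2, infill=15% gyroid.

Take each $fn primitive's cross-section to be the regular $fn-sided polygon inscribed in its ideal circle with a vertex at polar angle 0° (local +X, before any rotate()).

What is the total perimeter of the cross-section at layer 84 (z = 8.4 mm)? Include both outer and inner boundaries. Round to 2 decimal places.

At z = 8.4 mm: the cube (footprint 13.5×6.5) is included at this height (perimeter 40.00 mm); the cylinder at (8.5, 8.5): section is a regular 24-gon, circumradius r=10.5 (perimeter = 2·24·10.500·sin(180°/24) = 65.79 mm); Subtracting the remaining from the first: starting from the 13.5×6.5 cube, the r=10.5 cylinder at (8.5, 8.5) partially overlaps it — only the 85.09 mm² overlap (of its 342.42 mm²) is removed, clipping the outline — boundary = 8.49 mm. Overall, the cross-section is a single solid region. Total boundary length (outer) = 8.49 mm.

8.49 mm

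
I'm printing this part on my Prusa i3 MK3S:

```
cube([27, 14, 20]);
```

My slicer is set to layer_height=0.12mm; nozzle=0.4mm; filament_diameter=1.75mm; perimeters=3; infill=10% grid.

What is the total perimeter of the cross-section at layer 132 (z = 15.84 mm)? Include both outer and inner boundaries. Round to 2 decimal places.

At z = 15.84 mm: the 27×14 cube contributes its full rectangle (perimeter 82.00 mm). Overall, the cross-section is a single solid region. Total boundary length (outer) = 82.00 mm.

82.00 mm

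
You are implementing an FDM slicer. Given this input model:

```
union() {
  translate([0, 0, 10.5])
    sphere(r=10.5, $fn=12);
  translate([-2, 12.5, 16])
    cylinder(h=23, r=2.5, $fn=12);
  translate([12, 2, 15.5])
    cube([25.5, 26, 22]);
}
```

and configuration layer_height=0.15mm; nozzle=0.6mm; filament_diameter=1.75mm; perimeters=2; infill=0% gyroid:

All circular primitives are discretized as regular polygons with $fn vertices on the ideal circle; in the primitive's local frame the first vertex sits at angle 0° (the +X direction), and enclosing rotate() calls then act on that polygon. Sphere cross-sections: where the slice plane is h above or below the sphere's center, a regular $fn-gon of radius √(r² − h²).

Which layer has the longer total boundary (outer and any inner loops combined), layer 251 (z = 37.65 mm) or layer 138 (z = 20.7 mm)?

Layer 251 (z = 37.65): the sphere is not intersected at this z (|z−center|=27.150 > r=10.5); the cylinder at (-2, 12.5): section is a regular 12-gon, circumradius r=2.5 (perimeter = 2·12·2.500·sin(180°/12) = 15.53 mm); the cube at (12, 2) does not reach this height (z outside [15.5, 37.5]); Merging all regions: only the r=2.5 cylinder at (-2, 12.5) is present, so the union is just that shape — boundary = 15.53 mm. So its perimeter = 15.53 mm. Layer 138 (z = 20.7): the r=10.5 sphere slices to a regular 12-gon of circumradius 2.492 (√(r²−h²) with h=10.2 from center) (perimeter = 2·12·2.492·sin(180°/12) = 15.48 mm); the cylinder at (-2, 12.5): section is a regular 12-gon, circumradius r=2.5 (perimeter = 2·12·2.500·sin(180°/12) = 15.53 mm); the cube at (12, 2) (footprint 25.5×26) is included at this height (perimeter 103.00 mm); Combining (union): the 3 present regions are separate (no shared area or edge), so areas and boundary lengths simply add and each stays a separate island — boundary = 134.01 mm. So its perimeter = 134.01 mm. Layer 138 is larger (134.01 vs 15.53 mm).

layer 138 (z = 20.7 mm)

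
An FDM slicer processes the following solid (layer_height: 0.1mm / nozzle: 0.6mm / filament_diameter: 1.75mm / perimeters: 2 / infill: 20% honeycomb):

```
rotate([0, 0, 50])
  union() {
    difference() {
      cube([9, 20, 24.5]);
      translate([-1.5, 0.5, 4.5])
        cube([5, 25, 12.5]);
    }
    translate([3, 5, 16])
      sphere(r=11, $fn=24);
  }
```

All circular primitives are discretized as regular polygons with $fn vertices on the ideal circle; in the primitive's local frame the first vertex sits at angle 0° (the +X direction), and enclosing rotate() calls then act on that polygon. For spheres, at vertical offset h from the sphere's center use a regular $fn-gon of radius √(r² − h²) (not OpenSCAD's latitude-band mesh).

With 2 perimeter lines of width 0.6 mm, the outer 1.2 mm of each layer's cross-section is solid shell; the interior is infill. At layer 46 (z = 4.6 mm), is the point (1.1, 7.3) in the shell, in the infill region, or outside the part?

At z = 4.6 mm: the 9×20 cube contributes its full rectangle; the cube at (-1.5, 0.5) is present — its section is the full 5×25 rectangle; Taking the first minus the rest: starting from the 9×20 cube, the 5×25 cube at (-1.5, 0.5) partially overlaps it — only the 68.25 mm² overlap (of its 125.00 mm²) is removed, clipping the outline — 1 connected region; the sphere at (3, 5) is absent (|z−center|=11.400 > r=11); Combining (union): only the result so far is present, so the union is just that shape — 1 connected region; (whole slice rotated 50° about Z — lengths, areas and connectivity unchanged). Overall, the cross-section is a single solid region. Undo the 50° rotation: the query point maps to (6.299, 3.850) in the un-rotated model frame. The nearest boundary edge runs (9.00, 20.00)→(9.00, 0.00); distance from the point to it = 2.70 mm. The point is inside the cross-section and 2.70 mm from the nearest boundary — more than the 1.2 mm shell width (2 × 0.6), so it's in the infill interior.

infill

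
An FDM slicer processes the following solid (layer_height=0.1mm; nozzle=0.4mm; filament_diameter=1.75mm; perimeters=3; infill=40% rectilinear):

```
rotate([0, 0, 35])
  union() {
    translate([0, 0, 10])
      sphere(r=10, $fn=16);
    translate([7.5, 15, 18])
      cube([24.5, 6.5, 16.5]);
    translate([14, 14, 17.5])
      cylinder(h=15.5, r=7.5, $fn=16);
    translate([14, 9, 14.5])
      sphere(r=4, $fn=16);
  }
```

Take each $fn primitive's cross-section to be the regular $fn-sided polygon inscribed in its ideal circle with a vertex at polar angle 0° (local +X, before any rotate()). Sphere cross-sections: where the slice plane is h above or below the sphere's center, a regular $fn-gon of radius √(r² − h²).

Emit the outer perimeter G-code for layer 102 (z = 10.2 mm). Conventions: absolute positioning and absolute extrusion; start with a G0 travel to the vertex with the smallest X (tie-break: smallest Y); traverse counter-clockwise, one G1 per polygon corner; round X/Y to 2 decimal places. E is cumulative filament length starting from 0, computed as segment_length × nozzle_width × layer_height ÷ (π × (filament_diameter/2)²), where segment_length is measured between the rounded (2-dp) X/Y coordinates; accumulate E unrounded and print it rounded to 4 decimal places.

At z = 10.2 mm: the r=10 sphere slices to a regular 16-gon of circumradius 9.998 (√(r²−h²) with h=0.2 from center); the cube at (7.5, 15) is absent (z outside [18, 34.5]); the cylinder at (14, 14) is absent (z outside [17.5, 33]); the sphere at (14, 9) does not reach this height (|z−center|=4.300 > r=4); Combining (union): only the r=10 sphere is present, so the union is just that shape — 1 connected region; (rotated 35° about Z; rotation is an isometry so areas/perimeters/island counts are preserved). The outline is a single polygon with 16 vertices. Extrusion per mm of travel: 0.4 × 0.1 / (π × 0.875²) = 0.016630. Accumulating E over each segment gives final E = 1.0379.

G0 X-9.85 Y1.74 Z10.20
G1 X-9.76 Y-2.16 E0.0649
G1 X-8.19 Y-5.73 E0.1297
G1 X-5.37 Y-8.43 E0.1947
G1 X-1.74 Y-9.85 E0.2595
G1 X2.16 Y-9.76 E0.3244
G1 X5.73 Y-8.19 E0.3892
G1 X8.43 Y-5.37 E0.4541
G1 X9.85 Y-1.74 E0.5190
G1 X9.76 Y2.16 E0.5838
G1 X8.19 Y5.73 E0.6487
G1 X5.37 Y8.43 E0.7136
G1 X1.74 Y9.85 E0.7784
G1 X-2.16 Y9.76 E0.8433
G1 X-5.73 Y8.19 E0.9082
G1 X-8.43 Y5.37 E0.9731
G1 X-9.85 Y1.74 E1.0379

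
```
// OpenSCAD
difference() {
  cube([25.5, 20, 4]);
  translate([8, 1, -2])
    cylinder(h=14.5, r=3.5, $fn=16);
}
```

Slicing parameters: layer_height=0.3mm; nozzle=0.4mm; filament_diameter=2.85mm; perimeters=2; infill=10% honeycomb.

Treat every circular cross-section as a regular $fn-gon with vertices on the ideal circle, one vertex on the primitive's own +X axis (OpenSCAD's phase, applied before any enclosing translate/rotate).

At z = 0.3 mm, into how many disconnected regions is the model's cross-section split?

At z = 0.3 mm: the cube (footprint 25.5×20) is included at this height; the r=3.5 cylinder at (8, 1) gives a regular 16-gon of circumradius 3.5 (constant along its height); Taking the first minus the rest: starting from the 25.5×20 cube, the r=3.5 cylinder at (8, 1) partially overlaps it — only the 25.55 mm² overlap (of its 37.50 mm²) is removed, clipping the outline — 1 connected region. The result has 1 disconnected region.

1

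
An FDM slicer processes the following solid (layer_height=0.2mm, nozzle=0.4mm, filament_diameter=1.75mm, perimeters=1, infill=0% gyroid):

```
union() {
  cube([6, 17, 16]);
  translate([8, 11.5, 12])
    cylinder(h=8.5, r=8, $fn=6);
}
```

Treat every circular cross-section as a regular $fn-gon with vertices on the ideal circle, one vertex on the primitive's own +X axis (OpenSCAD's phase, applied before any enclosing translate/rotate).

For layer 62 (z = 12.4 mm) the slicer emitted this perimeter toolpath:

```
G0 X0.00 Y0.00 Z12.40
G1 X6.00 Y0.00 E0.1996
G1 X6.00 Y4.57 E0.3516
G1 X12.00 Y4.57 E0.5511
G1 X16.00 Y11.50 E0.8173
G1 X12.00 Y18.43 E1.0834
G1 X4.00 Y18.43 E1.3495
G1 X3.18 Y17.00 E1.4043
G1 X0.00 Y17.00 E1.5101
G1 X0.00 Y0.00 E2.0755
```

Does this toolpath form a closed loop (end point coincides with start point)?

Start point (G0): (0.00, 0.00). End point (last G1): the path returns to the start — closed.

yes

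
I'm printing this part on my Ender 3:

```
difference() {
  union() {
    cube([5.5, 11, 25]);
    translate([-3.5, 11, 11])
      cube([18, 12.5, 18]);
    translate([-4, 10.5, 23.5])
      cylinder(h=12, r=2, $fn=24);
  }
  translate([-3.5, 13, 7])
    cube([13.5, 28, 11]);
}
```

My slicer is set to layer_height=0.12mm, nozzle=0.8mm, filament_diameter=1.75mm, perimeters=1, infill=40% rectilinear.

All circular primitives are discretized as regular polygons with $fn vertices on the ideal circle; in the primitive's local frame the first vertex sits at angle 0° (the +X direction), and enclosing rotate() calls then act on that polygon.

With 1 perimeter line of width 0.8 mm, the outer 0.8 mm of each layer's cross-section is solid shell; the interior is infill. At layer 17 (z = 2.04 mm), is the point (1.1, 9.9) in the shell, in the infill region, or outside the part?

At z = 2.04 mm: the cube (footprint 5.5×11) is included at this height; the cube at (-3.5, 11) is absent (z outside [11, 29]); the cylinder at (-4, 10.5) is absent (z outside [23.5, 35.5]); Combining (union): only the 5.5×11 cube is present, so the union is just that shape — 1 connected region; the cube at (-3.5, 13) is absent (z outside [7, 18]); Taking the first minus the rest: none of the subtracted shapes is present at this height, so that combined region is unchanged — 1 connected region. Overall, the cross-section is a single solid region. The nearest boundary edge runs (5.50, 11.00)→(0.00, 11.00); distance from the point to it = 1.10 mm. The point is inside the cross-section and 1.10 mm from the nearest boundary — more than the 0.8 mm shell width (1 × 0.8), so it's in the infill interior.

infill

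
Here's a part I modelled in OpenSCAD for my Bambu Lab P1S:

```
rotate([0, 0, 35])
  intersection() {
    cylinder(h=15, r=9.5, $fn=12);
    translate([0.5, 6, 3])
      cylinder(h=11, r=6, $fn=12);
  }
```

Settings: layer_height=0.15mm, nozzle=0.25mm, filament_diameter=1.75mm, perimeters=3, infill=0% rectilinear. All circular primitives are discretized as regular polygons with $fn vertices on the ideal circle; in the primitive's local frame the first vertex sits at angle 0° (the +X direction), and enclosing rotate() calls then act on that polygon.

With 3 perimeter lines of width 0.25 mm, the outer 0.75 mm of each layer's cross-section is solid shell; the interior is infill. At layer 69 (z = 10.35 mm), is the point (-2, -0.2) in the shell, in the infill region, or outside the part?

shell

At z = 10.35 mm: the r=9.5 cylinder gives a regular 12-gon of circumradius 9.5 (constant along its height); the r=6 cylinder at (0.5, 6) gives a regular 12-gon of circumradius 6 (constant along its height); Taking the intersection: the r=6 cylinder at (0.5, 6) partially overlaps the r=9.5 cylinder; clipping to the common part keeps 84.52 mm² — 1 connected region; (whole slice rotated 35° about Z — lengths, areas and connectivity unchanged). Overall, the cross-section is a single solid region. Undo the 35° rotation: the query point maps to (-1.753, 0.983) in the un-rotated model frame. The nearest boundary edge runs (0.50, 0.00)→(-2.50, 0.80); distance from the point to it = 0.37 mm. The point is inside the cross-section, 0.37 mm from the nearest boundary — within the 0.75 mm shell band (3 × 0.25).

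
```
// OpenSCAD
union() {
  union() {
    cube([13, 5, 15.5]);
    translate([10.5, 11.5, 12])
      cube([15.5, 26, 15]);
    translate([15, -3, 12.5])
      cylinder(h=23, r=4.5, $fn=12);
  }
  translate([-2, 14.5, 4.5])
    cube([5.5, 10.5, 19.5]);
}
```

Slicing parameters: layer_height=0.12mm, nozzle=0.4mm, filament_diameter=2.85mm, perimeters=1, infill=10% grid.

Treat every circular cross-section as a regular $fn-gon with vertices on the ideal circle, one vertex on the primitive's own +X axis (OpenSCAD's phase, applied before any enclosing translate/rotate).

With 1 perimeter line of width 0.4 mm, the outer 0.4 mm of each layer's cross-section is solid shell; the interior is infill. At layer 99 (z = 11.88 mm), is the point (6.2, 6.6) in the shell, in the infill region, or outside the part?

At z = 11.88 mm: the cube (footprint 13×5) is included at this height; the cube at (10.5, 11.5) is absent (z outside [12, 27]); the cylinder at (15, -3) does not reach this height (z outside [12.5, 35.5]); Merging all regions: only the 13×5 cube is present, so the union is just that shape — 1 connected region; the cube at (-2, 14.5) is present — its section is the full 5.5×10.5 rectangle; Taking the union: the 2 present regions are separate (no shared area or edge), so areas and boundary lengths simply add and each stays a separate island — 2 connected regions. Overall, the cross-section has 2 separate islands. The nearest boundary edge runs (0.00, 5.00)→(13.00, 5.00); distance from the point to it = 1.60 mm. The point is not inside any of the regions above, so it lies outside the cross-section (1.60 mm from the nearest boundary).

outside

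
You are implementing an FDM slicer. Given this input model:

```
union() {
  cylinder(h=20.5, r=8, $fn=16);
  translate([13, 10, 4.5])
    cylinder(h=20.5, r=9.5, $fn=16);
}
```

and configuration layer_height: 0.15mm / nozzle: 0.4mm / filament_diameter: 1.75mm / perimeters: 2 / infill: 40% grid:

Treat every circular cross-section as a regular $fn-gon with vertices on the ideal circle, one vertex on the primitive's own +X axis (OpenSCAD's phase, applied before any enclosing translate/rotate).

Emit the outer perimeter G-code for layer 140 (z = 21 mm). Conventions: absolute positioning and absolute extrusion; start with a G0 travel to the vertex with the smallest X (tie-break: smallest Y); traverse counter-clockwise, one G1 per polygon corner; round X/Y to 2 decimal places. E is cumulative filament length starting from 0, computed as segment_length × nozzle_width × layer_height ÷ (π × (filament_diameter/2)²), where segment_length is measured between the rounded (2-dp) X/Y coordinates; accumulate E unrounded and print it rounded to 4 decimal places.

At z = 21 mm: the cylinder does not reach this height (z outside [0, 20.5]); the r=9.5 cylinder at (13, 10) gives a regular 16-gon of circumradius 9.5 (constant along its height); Taking the union: only the r=9.5 cylinder at (13, 10) is present, so the union is just that shape — 1 connected region. The outline is a single polygon with 16 vertices. Extrusion per mm of travel: 0.4 × 0.15 / (π × 0.875²) = 0.024945. Accumulating E over each segment gives final E = 1.4799.

G0 X3.50 Y10.00 Z21.00
G1 X4.22 Y6.36 E0.0926
G1 X6.28 Y3.28 E0.1850
G1 X9.36 Y1.22 E0.2774
G1 X13.00 Y0.50 E0.3700
G1 X16.64 Y1.22 E0.4625
G1 X19.72 Y3.28 E0.5550
G1 X21.78 Y6.36 E0.6474
G1 X22.50 Y10.00 E0.7400
G1 X21.78 Y13.64 E0.8325
G1 X19.72 Y16.72 E0.9250
G1 X16.64 Y18.78 E1.0174
G1 X13.00 Y19.50 E1.1099
G1 X9.36 Y18.78 E1.2025
G1 X6.28 Y16.72 E1.2949
G1 X4.22 Y13.64 E1.3874
G1 X3.50 Y10.00 E1.4799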